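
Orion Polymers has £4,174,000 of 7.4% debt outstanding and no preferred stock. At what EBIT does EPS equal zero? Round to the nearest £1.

Annual interest = 7.4% × £4,174,000 = £308,876.00.
With no preferred dividends, EPS = 0 when EBIT exactly covers interest, so the financial break-even EBIT is £308,876.00.

£308,876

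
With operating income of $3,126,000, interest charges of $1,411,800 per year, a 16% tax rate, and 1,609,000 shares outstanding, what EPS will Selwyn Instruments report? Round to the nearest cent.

$0.89

Interest = $1,411,800.00, so EBT = $3,126,000 − $1,411,800.00 = $1,714,200.00.
Net income = $1,714,200.00 × (1 − 0.16) = $1,439,928.00.
Per share: $1,439,928.00 / 1,609,000 shares = $0.89.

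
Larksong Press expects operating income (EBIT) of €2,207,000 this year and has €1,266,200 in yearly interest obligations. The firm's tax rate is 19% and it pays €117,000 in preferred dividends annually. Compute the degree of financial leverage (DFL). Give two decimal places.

Annual interest charges come to €1,266,200.00.
Pre-tax preferred-dividend burden = €117,000 ÷ (1 − 0.19) = €144,444.44.
DFL = EBIT ÷ [EBIT − I − D_p/(1−t)] = €2,207,000 ÷ [€2,207,000 − €1,266,200.00 − €144,444.44] = €2,207,000 ÷ €796,355.56 = 2.7714.

2.77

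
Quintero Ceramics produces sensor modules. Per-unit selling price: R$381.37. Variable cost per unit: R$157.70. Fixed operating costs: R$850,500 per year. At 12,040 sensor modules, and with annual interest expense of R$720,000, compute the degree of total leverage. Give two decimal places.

2.40

Total contribution margin = 12,040 × R$223.67 = R$2,692,986.80.
Operating income = contribution − fixed costs = R$2,692,986.80 − R$850,500 = R$1,842,486.80. Interest = R$720,000.00.
DOL = R$2,692,986.80 ÷ R$1,842,486.80 = 1.4616; DFL = R$1,842,486.80 ÷ R$1,122,486.80 = 1.6414.
DCL = DOL × DFL = 1.4616 × 1.6414 = 2.3991.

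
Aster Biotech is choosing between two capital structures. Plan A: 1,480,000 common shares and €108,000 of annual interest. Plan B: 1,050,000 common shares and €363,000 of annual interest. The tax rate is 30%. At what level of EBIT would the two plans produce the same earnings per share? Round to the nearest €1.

Set EPS_A = EPS_B: (EBIT − €108,000)(1 − 0.30) ÷ 1,480,000 = (EBIT − €363,000)(1 − 0.30) ÷ 1,050,000.
The (1 − t) factor cancels: (EBIT − 108,000) × 1,050,000 = (EBIT − 363,000) × 1,480,000.
Solving, EBIT = (363,000·1,480,000 − 108,000·1,050,000) / (1,480,000 − 1,050,000) = 423,840,000,000 / 430,000 = 985,674.42.

€985,674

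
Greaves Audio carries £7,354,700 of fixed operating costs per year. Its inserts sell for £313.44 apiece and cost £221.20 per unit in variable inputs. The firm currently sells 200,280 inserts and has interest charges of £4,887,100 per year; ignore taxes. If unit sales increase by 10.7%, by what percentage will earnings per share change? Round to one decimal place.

+31.7%

Contribution at this volume is 200,280 × £92.24 = £18,473,827.20.
Subtracting fixed costs: EBIT = £18,473,827.20 − £7,354,700 = £11,119,127.20.
Interest = £4,887,100.00, so EBIT − I = £6,232,027.20.
DCL = total CM / (EBIT − I) = £18,473,827.20 / £6,232,027.20 = 2.9643.
%ΔEPS = DCL × %ΔSales = 2.9643 × +10.7% = +31.7%.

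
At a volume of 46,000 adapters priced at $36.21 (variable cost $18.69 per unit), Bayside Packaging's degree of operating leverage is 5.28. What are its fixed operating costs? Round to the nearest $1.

Total contribution margin = 46,000 × $17.52 = $805,920.00.
Since DOL = CM ÷ EBIT, EBIT = $805,920.00 ÷ 5.28 = $152,636.36.
Fixed costs = CM − EBIT = $805,920.00 − $152,636.36 = $653,284.

$653,284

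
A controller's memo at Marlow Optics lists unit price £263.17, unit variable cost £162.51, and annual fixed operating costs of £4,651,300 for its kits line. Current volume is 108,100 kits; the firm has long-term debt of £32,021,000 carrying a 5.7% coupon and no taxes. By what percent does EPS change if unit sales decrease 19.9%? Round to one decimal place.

Contribution at this volume is 108,100 × £100.66 = £10,881,346.00.
EBIT = £10,881,346.00 − £4,651,300 = £6,230,046.00.
Interest = £1,825,197.00, so EBIT − I = £4,404,849.00.
Degree of combined leverage = contribution ÷ (EBIT − I) = £10,881,346.00 ÷ £4,404,849.00 = 2.4703.
EPS therefore changes by 2.4703 × (-19.9%) = -49.2%.

-49.2%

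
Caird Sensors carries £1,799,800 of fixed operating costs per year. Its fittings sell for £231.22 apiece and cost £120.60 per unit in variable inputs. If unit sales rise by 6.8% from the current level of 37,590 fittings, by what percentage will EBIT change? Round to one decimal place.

Total contribution margin = 37,590 × £110.62 = £4,158,205.80.
Subtracting fixed costs: EBIT = £4,158,205.80 − £1,799,800 = £2,358,405.80.
DOL = contribution ÷ EBIT = £4,158,205.80 ÷ £2,358,405.80 = 1.7631.
Operating income changes by 1.7631 × +6.8% = +12.0%.

+12.0%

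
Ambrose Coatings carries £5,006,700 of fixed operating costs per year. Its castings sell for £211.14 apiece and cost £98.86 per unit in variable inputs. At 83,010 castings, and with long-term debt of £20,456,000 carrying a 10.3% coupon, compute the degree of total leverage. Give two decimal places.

4.22

Total contribution margin = 83,010 × £112.28 = £9,320,362.80.
Operating income = contribution − fixed costs = £9,320,362.80 − £5,006,700 = £4,313,662.80. Interest = £2,106,968.00, so EBIT − I = £2,206,694.80.
Degree of total leverage = total CM / (EBIT − interest) = £9,320,362.80 / £2,206,694.80 = 4.2237.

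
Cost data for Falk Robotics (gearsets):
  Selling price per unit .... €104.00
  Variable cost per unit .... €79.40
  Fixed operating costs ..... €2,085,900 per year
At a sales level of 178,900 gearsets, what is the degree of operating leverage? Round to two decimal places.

1.90

At 178,900 units, contribution = 178,900 × €24.60 = €4,400,940.00.
Operating income = contribution − fixed costs = €4,400,940.00 − €2,085,900 = €2,315,040.00.
DOL = contribution ÷ EBIT = €4,400,940.00 ÷ €2,315,040.00 = 1.9010.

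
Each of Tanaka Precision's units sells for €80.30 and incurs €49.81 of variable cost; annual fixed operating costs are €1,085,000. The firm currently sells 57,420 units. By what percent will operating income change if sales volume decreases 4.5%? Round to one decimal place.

At 57,420 units, contribution = 57,420 × €30.49 = €1,750,735.80.
Operating income = contribution − fixed costs = €1,750,735.80 − €1,085,000 = €665,735.80.
So DOL = total CM / EBIT = €1,750,735.80 / €665,735.80 = 2.6298.
So EBIT moves 2.6298 × (-4.5%) = -11.8%.

-11.8%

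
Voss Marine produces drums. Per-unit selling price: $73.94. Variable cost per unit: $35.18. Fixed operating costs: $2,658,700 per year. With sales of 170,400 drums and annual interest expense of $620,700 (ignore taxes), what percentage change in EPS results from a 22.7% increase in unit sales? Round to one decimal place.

+45.1%

Total contribution margin = 170,400 × $38.76 = $6,604,704.00.
Subtracting fixed costs: EBIT = $6,604,704.00 − $2,658,700 = $3,946,004.00.
After interest of $620,700.00, pre-tax earnings = $3,325,304.00.
DCL = total CM / (EBIT − I) = $6,604,704.00 / $3,325,304.00 = 1.9862.
EPS therefore changes by 1.9862 × (+22.7%) = +45.1%.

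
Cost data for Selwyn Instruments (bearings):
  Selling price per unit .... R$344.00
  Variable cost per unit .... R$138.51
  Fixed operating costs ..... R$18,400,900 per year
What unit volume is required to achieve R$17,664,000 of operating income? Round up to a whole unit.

175,507 bearings

Contribution margin per unit = R$344.00 − R$138.51 = R$205.49.
Need Q such that Q × R$205.49 − R$18,400,900 = R$17,664,000, i.e. Q = R$36,064,900 / R$205.49 = 175,506.84 → 175,507.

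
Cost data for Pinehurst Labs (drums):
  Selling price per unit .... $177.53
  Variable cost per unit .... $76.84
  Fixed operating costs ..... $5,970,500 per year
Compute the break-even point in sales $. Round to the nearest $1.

Contribution margin per unit = $177.53 − $76.84 = $100.69, a CM ratio of $100.69 ÷ $177.53 = 0.5672.
Break-even sales = FC ÷ CM ratio = $5,970,500 × $177.53 / $100.69 = $10,526,794.

$10,526,794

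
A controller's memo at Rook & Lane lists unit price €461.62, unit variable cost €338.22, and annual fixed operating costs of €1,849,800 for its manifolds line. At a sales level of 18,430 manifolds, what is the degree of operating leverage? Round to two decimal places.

5.36

Total contribution margin = 18,430 × €123.40 = €2,274,262.00.
Operating income = contribution − fixed costs = €2,274,262.00 − €1,849,800 = €424,462.00.
Degree of operating leverage = €2,274,262.00 / €424,462.00 = 5.3580.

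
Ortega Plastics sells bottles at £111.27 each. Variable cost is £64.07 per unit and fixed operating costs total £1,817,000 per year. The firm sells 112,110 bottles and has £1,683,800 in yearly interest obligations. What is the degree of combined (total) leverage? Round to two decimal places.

2.95

At 112,110 units, contribution = 112,110 × £47.20 = £5,291,592.00.
Operating income = contribution − fixed costs = £5,291,592.00 − £1,817,000 = £3,474,592.00. Interest = £1,683,800.00, so EBIT − I = £1,790,792.00.
DCL = contribution ÷ (EBIT − I) = £5,291,592.00 ÷ £1,790,792.00 = 2.9549.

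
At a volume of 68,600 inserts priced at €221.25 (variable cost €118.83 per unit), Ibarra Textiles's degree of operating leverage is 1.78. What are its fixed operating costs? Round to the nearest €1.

€3,078,814

At 68,600 units, contribution = 68,600 × €102.42 = €7,026,012.00.
DOL = contribution / EBIT, so EBIT = €7,026,012.00 / 1.78 = €3,947,197.75.
Fixed costs = CM − EBIT = €7,026,012.00 − €3,947,197.75 = €3,078,814.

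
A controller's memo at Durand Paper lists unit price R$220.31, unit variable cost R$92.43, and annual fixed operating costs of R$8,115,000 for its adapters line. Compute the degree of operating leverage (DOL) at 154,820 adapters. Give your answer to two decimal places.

Contribution at this volume is 154,820 × R$127.88 = R$19,798,381.60.
Subtracting fixed costs: EBIT = R$19,798,381.60 − R$8,115,000 = R$11,683,381.60.
So DOL = total CM / EBIT = R$19,798,381.60 / R$11,683,381.60 = 1.6946.

1.69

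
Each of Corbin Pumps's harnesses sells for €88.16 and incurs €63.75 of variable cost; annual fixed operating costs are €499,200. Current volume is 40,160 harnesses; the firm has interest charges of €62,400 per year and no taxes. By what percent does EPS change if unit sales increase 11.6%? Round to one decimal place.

+27.2%

At 40,160 units, contribution = 40,160 × €24.41 = €980,305.60.
Subtracting fixed costs: EBIT = €980,305.60 − €499,200 = €481,105.60.
Interest = €62,400.00, so EBIT − I = €418,705.60.
DCL = total CM / (EBIT − I) = €980,305.60 / €418,705.60 = 2.3413.
%ΔEPS = DCL × %ΔSales = 2.3413 × +11.6% = +27.2%.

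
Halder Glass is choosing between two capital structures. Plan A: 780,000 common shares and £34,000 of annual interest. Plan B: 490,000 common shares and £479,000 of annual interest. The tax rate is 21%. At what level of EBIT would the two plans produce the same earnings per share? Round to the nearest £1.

£1,230,897

Set EPS_A = EPS_B: (EBIT − £34,000)(1 − 0.21) ÷ 780,000 = (EBIT − £479,000)(1 − 0.21) ÷ 490,000.
The (1 − t) factor cancels: (EBIT − 34,000) × 490,000 = (EBIT − 479,000) × 780,000.
Solving, EBIT = (479,000·780,000 − 34,000·490,000) / (780,000 − 490,000) = 356,960,000,000 / 290,000 = 1,230,896.55.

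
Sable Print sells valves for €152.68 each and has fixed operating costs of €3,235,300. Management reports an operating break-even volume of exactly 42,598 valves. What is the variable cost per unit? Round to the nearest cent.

€76.73

Contribution per unit must be FC / Q = €3,235,300 / 42,598 = €75.9496.
Hence VC = price − CM = €152.68 − €75.9496 = €76.73.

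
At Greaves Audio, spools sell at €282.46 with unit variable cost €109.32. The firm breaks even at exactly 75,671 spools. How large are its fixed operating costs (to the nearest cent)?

€13,101,676.94

Unit CM = price − variable cost = €282.46 − €109.32 = €173.14.
Since BE = FC / CM, FC = 75,671 × €173.14 = €13,101,676.94.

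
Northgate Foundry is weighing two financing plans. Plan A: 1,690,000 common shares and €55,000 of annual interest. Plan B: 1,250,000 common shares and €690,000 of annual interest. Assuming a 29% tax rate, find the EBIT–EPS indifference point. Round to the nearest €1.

At indifference, (EBIT − 55,000)(1 − t)/1,690,000 = (EBIT − 690,000)(1 − t)/1,250,000.
Cancelling (1 − t) and cross-multiplying: 1,250,000·(EBIT − 55,000) = 1,690,000·(EBIT − 690,000).
Solving, EBIT = (690,000·1,690,000 − 55,000·1,250,000) / (1,690,000 − 1,250,000) = 1,097,350,000,000 / 440,000 = 2,493,977.27.

€2,493,977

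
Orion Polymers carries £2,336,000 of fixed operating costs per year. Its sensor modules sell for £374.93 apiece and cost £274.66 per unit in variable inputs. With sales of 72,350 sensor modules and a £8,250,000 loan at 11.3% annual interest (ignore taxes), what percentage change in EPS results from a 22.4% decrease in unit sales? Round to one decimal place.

-40.8%

Total contribution margin = 72,350 × £100.27 = £7,254,534.50.
Operating income = contribution − fixed costs = £7,254,534.50 − £2,336,000 = £4,918,534.50.
Interest = £932,250.00, so EBIT − I = £3,986,284.50.
DCL = total CM / (EBIT − I) = £7,254,534.50 / £3,986,284.50 = 1.8199.
EPS therefore changes by 1.8199 × (-22.4%) = -40.8%.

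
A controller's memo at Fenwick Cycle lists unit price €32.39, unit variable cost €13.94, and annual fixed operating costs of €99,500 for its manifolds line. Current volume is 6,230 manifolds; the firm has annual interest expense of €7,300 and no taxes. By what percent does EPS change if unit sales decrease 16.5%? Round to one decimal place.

-232.9%

At 6,230 units, contribution = 6,230 × €18.45 = €114,943.50.
EBIT = €114,943.50 − €99,500 = €15,443.50.
After interest of €7,300.00, pre-tax earnings = €8,143.50.
Degree of combined leverage = contribution ÷ (EBIT − I) = €114,943.50 ÷ €8,143.50 = 14.1148.
EPS therefore changes by 14.1148 × (-16.5%) = -232.9%.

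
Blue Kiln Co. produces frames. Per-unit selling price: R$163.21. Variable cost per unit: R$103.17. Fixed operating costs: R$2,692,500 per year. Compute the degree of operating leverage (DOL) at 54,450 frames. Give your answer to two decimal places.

Contribution at this volume is 54,450 × R$60.04 = R$3,269,178.00.
Operating income = contribution − fixed costs = R$3,269,178.00 − R$2,692,500 = R$576,678.00.
So DOL = total CM / EBIT = R$3,269,178.00 / R$576,678.00 = 5.6690.

5.67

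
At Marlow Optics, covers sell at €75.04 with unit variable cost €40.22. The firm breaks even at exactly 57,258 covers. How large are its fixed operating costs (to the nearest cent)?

€1,993,723.56

Unit CM = price − variable cost = €75.04 − €40.22 = €34.82.
Fixed costs = break-even units × CM = 57,258 × €34.82 = €1,993,723.56.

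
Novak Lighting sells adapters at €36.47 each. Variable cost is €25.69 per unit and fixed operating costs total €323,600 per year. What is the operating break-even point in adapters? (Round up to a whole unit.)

30,019 adapters

Contribution margin per unit = €36.47 − €25.69 = €10.78.
Units to break even: €323,600 ÷ €10.78 = 30,018.55, rounded up to 30,019.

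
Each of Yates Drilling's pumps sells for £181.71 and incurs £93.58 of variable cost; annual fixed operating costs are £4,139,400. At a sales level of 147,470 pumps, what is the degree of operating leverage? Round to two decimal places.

At 147,470 units, contribution = 147,470 × £88.13 = £12,996,531.10.
EBIT = £12,996,531.10 − £4,139,400 = £8,857,131.10.
Degree of operating leverage = £12,996,531.10 / £8,857,131.10 = 1.4674.

1.47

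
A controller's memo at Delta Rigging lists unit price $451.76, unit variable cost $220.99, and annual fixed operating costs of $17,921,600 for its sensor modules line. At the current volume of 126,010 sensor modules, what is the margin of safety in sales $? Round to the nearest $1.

$21,842,592

Unit CM = price − variable cost = $451.76 − $220.99 = $230.77. Break-even units = $17,921,600 ÷ $230.77 = 77,660.01; break-even revenue = 77,660.01 × $451.76 = $35,083,685.12.
Current sales = 126,010 × $451.76 = $56,926,277.60.
Margin of safety = $56,926,277.60 − $35,083,685.12 = $21,842,592.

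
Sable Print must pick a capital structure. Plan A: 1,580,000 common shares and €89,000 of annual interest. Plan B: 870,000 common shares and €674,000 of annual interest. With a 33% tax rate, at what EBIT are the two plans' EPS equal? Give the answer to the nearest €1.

€1,390,831

Set EPS_A = EPS_B: (EBIT − €89,000)(1 − 0.33) ÷ 1,580,000 = (EBIT − €674,000)(1 − 0.33) ÷ 870,000.
Cancelling (1 − t) and cross-multiplying: 870,000·(EBIT − 89,000) = 1,580,000·(EBIT − 674,000).
EBIT × (1,580,000 − 870,000) = 674,000 × 1,580,000 − 89,000 × 870,000 = 987,490,000,000, so EBIT = 987,490,000,000 ÷ 710,000 = 1,390,830.99.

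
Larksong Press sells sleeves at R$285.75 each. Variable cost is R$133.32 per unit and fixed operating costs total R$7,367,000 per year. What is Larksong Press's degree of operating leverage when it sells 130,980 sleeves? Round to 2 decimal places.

Contribution at this volume is 130,980 × R$152.43 = R$19,965,281.40.
EBIT = R$19,965,281.40 − R$7,367,000 = R$12,598,281.40.
Degree of operating leverage = R$19,965,281.40 / R$12,598,281.40 = 1.5848.

1.58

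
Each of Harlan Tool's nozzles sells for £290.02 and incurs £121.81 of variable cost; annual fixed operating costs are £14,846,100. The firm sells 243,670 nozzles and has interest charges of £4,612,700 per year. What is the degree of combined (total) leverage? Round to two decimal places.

Contribution at this volume is 243,670 × £168.21 = £40,987,730.70.
Operating income = contribution − fixed costs = £40,987,730.70 − £14,846,100 = £26,141,630.70. Interest = £4,612,700.00.
DOL = £40,987,730.70 ÷ £26,141,630.70 = 1.5679; DFL = £26,141,630.70 ÷ £21,528,930.70 = 1.2143.
Combined leverage = 1.5679 × 1.2143 = 1.9039.

1.90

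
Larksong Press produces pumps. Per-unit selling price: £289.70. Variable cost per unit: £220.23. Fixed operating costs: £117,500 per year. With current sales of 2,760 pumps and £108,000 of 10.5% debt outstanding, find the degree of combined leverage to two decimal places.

At 2,760 units, contribution = 2,760 × £69.47 = £191,737.20.
EBIT = £191,737.20 − £117,500 = £74,237.20. Interest = £11,340.00, so EBIT − I = £62,897.20.
DCL = contribution ÷ (EBIT − I) = £191,737.20 ÷ £62,897.20 = 3.0484.

3.05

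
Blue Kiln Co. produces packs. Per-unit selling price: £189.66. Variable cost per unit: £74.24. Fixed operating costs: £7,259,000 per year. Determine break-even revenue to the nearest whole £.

CM per unit = £189.66 − £74.24 = £115.42; CM ratio = £115.42 / £189.66 = 0.6086.
Break-even revenue = fixed costs × price ÷ CM = £7,259,000 × £189.66 ÷ £115.42 = £11,928,106.

£11,928,106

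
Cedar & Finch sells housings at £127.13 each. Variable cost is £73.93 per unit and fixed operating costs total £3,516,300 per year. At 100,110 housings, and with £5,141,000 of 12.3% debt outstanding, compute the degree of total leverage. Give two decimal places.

4.52

At 100,110 units, contribution = 100,110 × £53.20 = £5,325,852.00.
Operating income = contribution − fixed costs = £5,325,852.00 − £3,516,300 = £1,809,552.00. Interest = £632,343.00, so EBIT − I = £1,177,209.00.
DCL = contribution ÷ (EBIT − I) = £5,325,852.00 ÷ £1,177,209.00 = 4.5241.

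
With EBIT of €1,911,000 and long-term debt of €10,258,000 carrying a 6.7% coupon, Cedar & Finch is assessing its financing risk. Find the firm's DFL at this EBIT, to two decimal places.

1.56

Annual interest charges come to €687,286.00.
DFL = EBIT ÷ (EBIT − I) = €1,911,000 ÷ (€1,911,000 − €687,286.00) = €1,911,000 ÷ €1,223,714.00 = 1.5616.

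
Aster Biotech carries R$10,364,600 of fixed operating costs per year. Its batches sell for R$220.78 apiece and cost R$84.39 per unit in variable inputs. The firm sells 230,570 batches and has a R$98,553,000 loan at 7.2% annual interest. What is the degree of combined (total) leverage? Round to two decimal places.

Total contribution margin = 230,570 × R$136.39 = R$31,447,442.30.
Subtracting fixed costs: EBIT = R$31,447,442.30 − R$10,364,600 = R$21,082,842.30. Interest = R$7,095,816.00, so EBIT − I = R$13,987,026.30.
Degree of total leverage = total CM / (EBIT − interest) = R$31,447,442.30 / R$13,987,026.30 = 2.2483.

2.25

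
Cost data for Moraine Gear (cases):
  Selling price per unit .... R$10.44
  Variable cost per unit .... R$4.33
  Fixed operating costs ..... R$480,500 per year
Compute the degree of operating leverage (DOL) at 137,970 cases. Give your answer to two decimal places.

Total contribution margin = 137,970 × R$6.11 = R$842,996.70.
Subtracting fixed costs: EBIT = R$842,996.70 − R$480,500 = R$362,496.70.
Degree of operating leverage = R$842,996.70 / R$362,496.70 = 2.3255.

2.33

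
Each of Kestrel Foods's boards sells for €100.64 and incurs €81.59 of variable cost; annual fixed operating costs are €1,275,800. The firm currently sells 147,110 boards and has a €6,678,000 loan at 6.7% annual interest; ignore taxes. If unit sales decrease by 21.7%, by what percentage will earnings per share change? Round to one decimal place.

-56.3%

Contribution at this volume is 147,110 × €19.05 = €2,802,445.50.
Operating income = contribution − fixed costs = €2,802,445.50 − €1,275,800 = €1,526,645.50.
Interest = €447,426.00, so EBIT − I = €1,079,219.50.
Degree of combined leverage = contribution ÷ (EBIT − I) = €2,802,445.50 ÷ €1,079,219.50 = 2.5967.
EPS therefore changes by 2.5967 × (-21.7%) = -56.3%.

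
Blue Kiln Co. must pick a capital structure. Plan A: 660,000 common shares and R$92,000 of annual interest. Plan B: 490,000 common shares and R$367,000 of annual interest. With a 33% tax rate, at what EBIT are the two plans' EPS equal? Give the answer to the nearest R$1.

R$1,159,647

Set EPS_A = EPS_B: (EBIT − R$92,000)(1 − 0.33) ÷ 660,000 = (EBIT − R$367,000)(1 − 0.33) ÷ 490,000.
Cancelling (1 − t) and cross-multiplying: 490,000·(EBIT − 92,000) = 660,000·(EBIT − 367,000).
EBIT × (660,000 − 490,000) = 367,000 × 660,000 − 92,000 × 490,000 = 197,140,000,000, so EBIT = 197,140,000,000 ÷ 170,000 = 1,159,647.06.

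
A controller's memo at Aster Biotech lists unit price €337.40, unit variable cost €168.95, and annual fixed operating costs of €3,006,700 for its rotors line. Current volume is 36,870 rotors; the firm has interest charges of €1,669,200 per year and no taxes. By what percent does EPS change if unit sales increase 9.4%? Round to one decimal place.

+38.0%

Total contribution margin = 36,870 × €168.45 = €6,210,751.50.
EBIT = €6,210,751.50 − €3,006,700 = €3,204,051.50.
Interest = €1,669,200.00, so EBIT − I = €1,534,851.50.
Degree of combined leverage = contribution ÷ (EBIT − I) = €6,210,751.50 ÷ €1,534,851.50 = 4.0465.
%ΔEPS = DCL × %ΔSales = 4.0465 × +9.4% = +38.0%.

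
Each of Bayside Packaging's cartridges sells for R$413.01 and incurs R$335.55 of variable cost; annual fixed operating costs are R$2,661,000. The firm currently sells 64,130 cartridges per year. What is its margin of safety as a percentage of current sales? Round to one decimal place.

Each unit contributes R$413.01 − R$335.55 = R$77.46. Break-even units = R$2,661,000 ÷ R$77.46 = 34,353.21; break-even revenue = 34,353.21 × R$413.01 = R$14,188,221.15.
Current sales = 64,130 × R$413.01 = R$26,486,331.30.
Margin of safety = (R$26,486,331.30 − R$14,188,221.15) ÷ R$26,486,331.30 = 46.4%.

46.4%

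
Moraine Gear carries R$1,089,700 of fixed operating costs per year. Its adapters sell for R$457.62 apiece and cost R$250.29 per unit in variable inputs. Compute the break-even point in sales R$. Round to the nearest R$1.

R$2,405,192

Contribution margin per unit = R$457.62 − R$250.29 = R$207.33, a CM ratio of R$207.33 ÷ R$457.62 = 0.4531.
Break-even sales = FC ÷ CM ratio = R$1,089,700 × R$457.62 / R$207.33 = R$2,405,192.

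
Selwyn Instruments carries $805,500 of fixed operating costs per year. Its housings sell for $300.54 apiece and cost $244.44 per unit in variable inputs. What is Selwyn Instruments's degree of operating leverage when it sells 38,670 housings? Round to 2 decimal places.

1.59

At 38,670 units, contribution = 38,670 × $56.10 = $2,169,387.00.
EBIT = $2,169,387.00 − $805,500 = $1,363,887.00.
So DOL = total CM / EBIT = $2,169,387.00 / $1,363,887.00 = 1.5906.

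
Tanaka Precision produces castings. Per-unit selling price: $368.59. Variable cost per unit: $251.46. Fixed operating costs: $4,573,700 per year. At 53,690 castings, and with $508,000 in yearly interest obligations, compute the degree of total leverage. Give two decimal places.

Total contribution margin = 53,690 × $117.13 = $6,288,709.70.
Operating income = contribution − fixed costs = $6,288,709.70 − $4,573,700 = $1,715,009.70. Interest = $508,000.00.
DOL = $6,288,709.70 ÷ $1,715,009.70 = 3.6669; DFL = $1,715,009.70 ÷ $1,207,009.70 = 1.4209.
Combined leverage = 3.6669 × 1.4209 = 5.2103.

5.21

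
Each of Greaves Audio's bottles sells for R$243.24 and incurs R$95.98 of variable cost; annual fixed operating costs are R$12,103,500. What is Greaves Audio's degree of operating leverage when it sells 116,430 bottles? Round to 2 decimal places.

3.40

Total contribution margin = 116,430 × R$147.26 = R$17,145,481.80.
Operating income = contribution − fixed costs = R$17,145,481.80 − R$12,103,500 = R$5,041,981.80.
So DOL = total CM / EBIT = R$17,145,481.80 / R$5,041,981.80 = 3.4005.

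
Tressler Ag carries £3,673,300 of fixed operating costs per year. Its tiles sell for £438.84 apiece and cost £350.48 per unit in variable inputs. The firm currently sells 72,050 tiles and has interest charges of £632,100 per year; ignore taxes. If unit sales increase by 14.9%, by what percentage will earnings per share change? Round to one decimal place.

Contribution at this volume is 72,050 × £88.36 = £6,366,338.00.
Operating income = contribution − fixed costs = £6,366,338.00 − £3,673,300 = £2,693,038.00.
After interest of £632,100.00, pre-tax earnings = £2,060,938.00.
DCL = total CM / (EBIT − I) = £6,366,338.00 / £2,060,938.00 = 3.0890.
EPS therefore changes by 3.0890 × (+14.9%) = +46.0%.

+46.0%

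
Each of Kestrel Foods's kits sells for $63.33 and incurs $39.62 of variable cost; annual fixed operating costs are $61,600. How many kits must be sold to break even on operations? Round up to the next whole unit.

Each unit contributes $63.33 − $39.62 = $23.71.
Break-even volume = fixed costs ÷ CM per unit = $61,600 ÷ $23.71 = 2,598.06, so 2,599 kits.

2,599 kits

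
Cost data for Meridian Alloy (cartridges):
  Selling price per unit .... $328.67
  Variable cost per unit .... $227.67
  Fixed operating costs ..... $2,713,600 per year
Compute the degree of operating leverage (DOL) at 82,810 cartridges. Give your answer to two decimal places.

1.48

Contribution at this volume is 82,810 × $101.00 = $8,363,810.00.
EBIT = $8,363,810.00 − $2,713,600 = $5,650,210.00.
Degree of operating leverage = $8,363,810.00 / $5,650,210.00 = 1.4803.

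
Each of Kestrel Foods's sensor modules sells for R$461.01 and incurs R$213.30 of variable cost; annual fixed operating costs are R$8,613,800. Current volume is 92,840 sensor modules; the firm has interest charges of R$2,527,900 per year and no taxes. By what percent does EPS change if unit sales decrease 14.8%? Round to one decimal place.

At 92,840 units, contribution = 92,840 × R$247.71 = R$22,997,396.40.
EBIT = R$22,997,396.40 − R$8,613,800 = R$14,383,596.40.
Interest = R$2,527,900.00, so EBIT − I = R$11,855,696.40.
Degree of combined leverage = contribution ÷ (EBIT − I) = R$22,997,396.40 ÷ R$11,855,696.40 = 1.9398.
%ΔEPS = DCL × %ΔSales = 1.9398 × -14.8% = -28.7%.

-28.7%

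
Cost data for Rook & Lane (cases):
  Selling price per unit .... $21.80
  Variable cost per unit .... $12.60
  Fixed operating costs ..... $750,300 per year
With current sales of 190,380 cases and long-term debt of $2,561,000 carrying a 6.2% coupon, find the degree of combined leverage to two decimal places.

At 190,380 units, contribution = 190,380 × $9.20 = $1,751,496.00.
EBIT = $1,751,496.00 − $750,300 = $1,001,196.00. Interest = $158,782.00.
DOL = $1,751,496.00 ÷ $1,001,196.00 = 1.7494; DFL = $1,001,196.00 ÷ $842,414.00 = 1.1885.
Combined leverage = 1.7494 × 1.1885 = 2.0792.

2.08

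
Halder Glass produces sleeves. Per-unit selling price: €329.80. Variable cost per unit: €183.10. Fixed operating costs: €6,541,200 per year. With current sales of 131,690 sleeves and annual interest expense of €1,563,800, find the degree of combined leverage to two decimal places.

Total contribution margin = 131,690 × €146.70 = €19,318,923.00.
Subtracting fixed costs: EBIT = €19,318,923.00 − €6,541,200 = €12,777,723.00. Interest = €1,563,800.00.
DOL = €19,318,923.00 ÷ €12,777,723.00 = 1.5119; DFL = €12,777,723.00 ÷ €11,213,923.00 = 1.1395.
DCL = DOL × DFL = 1.5119 × 1.1395 = 1.7228.

1.72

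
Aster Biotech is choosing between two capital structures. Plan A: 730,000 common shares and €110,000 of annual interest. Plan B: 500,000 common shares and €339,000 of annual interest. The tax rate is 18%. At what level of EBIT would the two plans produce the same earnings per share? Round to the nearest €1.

€836,826

At indifference, (EBIT − 110,000)(1 − t)/730,000 = (EBIT − 339,000)(1 − t)/500,000.
Cancelling (1 − t) and cross-multiplying: 500,000·(EBIT − 110,000) = 730,000·(EBIT − 339,000).
EBIT × (730,000 − 500,000) = 339,000 × 730,000 − 110,000 × 500,000 = 192,470,000,000, so EBIT = 192,470,000,000 ÷ 230,000 = 836,826.09.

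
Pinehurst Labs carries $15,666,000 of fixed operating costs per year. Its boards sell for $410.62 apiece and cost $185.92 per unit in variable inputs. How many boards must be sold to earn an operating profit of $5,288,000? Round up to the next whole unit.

Contribution margin per unit = $410.62 − $185.92 = $224.70.
Units = (FC + target) / CM = ($15,666,000 + $5,288,000) / $224.70 = 93,253.23, so 93,254 boards.

93,254 boards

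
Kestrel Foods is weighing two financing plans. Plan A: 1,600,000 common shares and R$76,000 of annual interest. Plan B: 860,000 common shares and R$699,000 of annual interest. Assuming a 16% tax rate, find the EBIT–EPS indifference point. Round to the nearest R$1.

At indifference, (EBIT − 76,000)(1 − t)/1,600,000 = (EBIT − 699,000)(1 − t)/860,000.
The (1 − t) factor cancels: (EBIT − 76,000) × 860,000 = (EBIT − 699,000) × 1,600,000.
Solving, EBIT = (699,000·1,600,000 − 76,000·860,000) / (1,600,000 − 860,000) = 1,053,040,000,000 / 740,000 = 1,423,027.03.

R$1,423,027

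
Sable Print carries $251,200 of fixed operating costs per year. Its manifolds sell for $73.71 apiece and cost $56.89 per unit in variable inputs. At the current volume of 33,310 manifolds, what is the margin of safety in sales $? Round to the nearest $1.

$1,354,451

Contribution margin per unit = $73.71 − $56.89 = $16.82. Break-even units = $251,200 ÷ $16.82 = 14,934.60; break-even revenue = 14,934.60 × $73.71 = $1,100,829.49.
Actual sales revenue = 33,310 × $73.71 = $2,455,280.10.
Margin of safety = $2,455,280.10 − $1,100,829.49 = $1,354,451.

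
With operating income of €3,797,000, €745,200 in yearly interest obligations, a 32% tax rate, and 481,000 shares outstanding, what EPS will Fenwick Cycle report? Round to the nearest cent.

Pre-tax income = €3,797,000 − €745,200.00 = €3,051,800.00.
Net income = €3,051,800.00 × (1 − 0.32) = €2,075,224.00.
EPS = €2,075,224.00 ÷ 481,000 = €4.31.

€4.31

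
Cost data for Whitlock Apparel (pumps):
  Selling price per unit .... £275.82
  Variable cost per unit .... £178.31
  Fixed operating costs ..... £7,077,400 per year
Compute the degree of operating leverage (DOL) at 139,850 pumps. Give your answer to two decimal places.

2.08

At 139,850 units, contribution = 139,850 × £97.51 = £13,636,773.50.
Operating income = contribution − fixed costs = £13,636,773.50 − £7,077,400 = £6,559,373.50.
Degree of operating leverage = £13,636,773.50 / £6,559,373.50 = 2.0790.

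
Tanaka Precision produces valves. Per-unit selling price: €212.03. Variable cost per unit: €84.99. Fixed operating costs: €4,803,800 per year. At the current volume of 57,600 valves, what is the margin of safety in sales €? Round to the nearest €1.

€4,195,377

Unit CM = price − variable cost = €212.03 − €84.99 = €127.04. Break-even units = €4,803,800 ÷ €127.04 = 37,813.29; break-even revenue = 37,813.29 × €212.03 = €8,017,551.28.
Current sales = 57,600 × €212.03 = €12,212,928.00.
Margin of safety = €12,212,928.00 − €8,017,551.28 = €4,195,377.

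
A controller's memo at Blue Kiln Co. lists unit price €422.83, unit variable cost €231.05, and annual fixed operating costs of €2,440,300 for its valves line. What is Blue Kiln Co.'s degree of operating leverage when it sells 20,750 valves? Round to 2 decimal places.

At 20,750 units, contribution = 20,750 × €191.78 = €3,979,435.00.
Subtracting fixed costs: EBIT = €3,979,435.00 − €2,440,300 = €1,539,135.00.
So DOL = total CM / EBIT = €3,979,435.00 / €1,539,135.00 = 2.5855.

2.59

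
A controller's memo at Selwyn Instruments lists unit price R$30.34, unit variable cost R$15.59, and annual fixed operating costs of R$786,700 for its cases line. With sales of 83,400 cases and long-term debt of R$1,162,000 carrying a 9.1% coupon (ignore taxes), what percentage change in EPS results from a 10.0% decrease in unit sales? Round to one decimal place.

-36.4%

Total contribution margin = 83,400 × R$14.75 = R$1,230,150.00.
Operating income = contribution − fixed costs = R$1,230,150.00 − R$786,700 = R$443,450.00.
Interest = R$105,742.00, so EBIT − I = R$337,708.00.
DCL = total CM / (EBIT − I) = R$1,230,150.00 / R$337,708.00 = 3.6426.
%ΔEPS = DCL × %ΔSales = 3.6426 × -10.0% = -36.4%.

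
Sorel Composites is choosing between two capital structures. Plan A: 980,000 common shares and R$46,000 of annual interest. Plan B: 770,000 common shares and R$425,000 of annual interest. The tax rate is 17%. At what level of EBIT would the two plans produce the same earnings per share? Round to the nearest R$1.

R$1,814,667

At indifference, (EBIT − 46,000)(1 − t)/980,000 = (EBIT − 425,000)(1 − t)/770,000.
Cancelling (1 − t) and cross-multiplying: 770,000·(EBIT − 46,000) = 980,000·(EBIT − 425,000).
Solving, EBIT = (425,000·980,000 − 46,000·770,000) / (980,000 − 770,000) = 381,080,000,000 / 210,000 = 1,814,666.67.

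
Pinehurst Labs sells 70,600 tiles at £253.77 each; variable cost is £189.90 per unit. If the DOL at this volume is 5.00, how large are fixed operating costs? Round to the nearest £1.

£3,607,378

Contribution at this volume is 70,600 × £63.87 = £4,509,222.00.
Since DOL = CM ÷ EBIT, EBIT = £4,509,222.00 ÷ 5.00 = £901,844.40.
Fixed costs = CM − EBIT = £4,509,222.00 − £901,844.40 = £3,607,378.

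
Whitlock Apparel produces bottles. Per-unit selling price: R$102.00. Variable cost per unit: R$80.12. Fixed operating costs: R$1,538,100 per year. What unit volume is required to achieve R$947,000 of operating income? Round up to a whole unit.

Each unit contributes R$102.00 − R$80.12 = R$21.88.
Need Q such that Q × R$21.88 − R$1,538,100 = R$947,000, i.e. Q = R$2,485,100 / R$21.88 = 113,578.61 → 113,579.

113,579 bottles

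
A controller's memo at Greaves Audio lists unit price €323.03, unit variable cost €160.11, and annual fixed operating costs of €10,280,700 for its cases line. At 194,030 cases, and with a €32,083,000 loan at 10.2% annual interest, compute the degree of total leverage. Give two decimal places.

At 194,030 units, contribution = 194,030 × €162.92 = €31,611,367.60.
Operating income = contribution − fixed costs = €31,611,367.60 − €10,280,700 = €21,330,667.60. Interest = €3,272,466.00, so EBIT − I = €18,058,201.60.
Degree of total leverage = total CM / (EBIT − interest) = €31,611,367.60 / €18,058,201.60 = 1.7505.

1.75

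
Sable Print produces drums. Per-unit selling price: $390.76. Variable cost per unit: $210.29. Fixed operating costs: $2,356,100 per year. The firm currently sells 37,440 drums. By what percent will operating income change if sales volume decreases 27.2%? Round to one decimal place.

-41.8%

Contribution at this volume is 37,440 × $180.47 = $6,756,796.80.
Subtracting fixed costs: EBIT = $6,756,796.80 − $2,356,100 = $4,400,696.80.
DOL = contribution ÷ EBIT = $6,756,796.80 ÷ $4,400,696.80 = 1.5354.
So EBIT moves 1.5354 × (-27.2%) = -41.8%.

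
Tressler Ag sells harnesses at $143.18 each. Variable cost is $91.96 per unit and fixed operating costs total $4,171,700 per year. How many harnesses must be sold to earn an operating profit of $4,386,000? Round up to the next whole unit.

Unit CM = price − variable cost = $143.18 − $91.96 = $51.22.
Required volume = (fixed costs + target profit) ÷ CM = ($4,171,700 + $4,386,000) ÷ $51.22 = 167,077.31, so 167,078 harnesses.

167,078 harnesses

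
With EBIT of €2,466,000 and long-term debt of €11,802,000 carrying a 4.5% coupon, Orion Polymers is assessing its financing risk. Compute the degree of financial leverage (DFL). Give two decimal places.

1.27

Annual interest charges come to €531,090.00.
DFL = EBIT ÷ (EBIT − I) = €2,466,000 ÷ (€2,466,000 − €531,090.00) = €2,466,000 ÷ €1,934,910.00 = 1.2745.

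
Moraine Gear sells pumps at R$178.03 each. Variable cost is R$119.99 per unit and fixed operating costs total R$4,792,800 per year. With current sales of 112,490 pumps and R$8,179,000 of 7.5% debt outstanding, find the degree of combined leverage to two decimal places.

5.82

Total contribution margin = 112,490 × R$58.04 = R$6,528,919.60.
Operating income = contribution − fixed costs = R$6,528,919.60 − R$4,792,800 = R$1,736,119.60. Interest = R$613,425.00.
DOL = R$6,528,919.60 ÷ R$1,736,119.60 = 3.7606; DFL = R$1,736,119.60 ÷ R$1,122,694.60 = 1.5464.
DCL = DOL × DFL = 3.7606 × 1.5464 = 5.8154.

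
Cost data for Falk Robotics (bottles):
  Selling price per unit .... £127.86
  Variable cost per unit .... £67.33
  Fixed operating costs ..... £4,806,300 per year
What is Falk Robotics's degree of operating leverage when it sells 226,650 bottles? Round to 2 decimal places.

1.54

At 226,650 units, contribution = 226,650 × £60.53 = £13,719,124.50.
Operating income = contribution − fixed costs = £13,719,124.50 − £4,806,300 = £8,912,824.50.
So DOL = total CM / EBIT = £13,719,124.50 / £8,912,824.50 = 1.5393.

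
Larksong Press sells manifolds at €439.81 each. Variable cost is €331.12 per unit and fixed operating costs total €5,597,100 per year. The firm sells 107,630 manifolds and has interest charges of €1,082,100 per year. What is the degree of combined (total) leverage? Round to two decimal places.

2.33

Contribution at this volume is 107,630 × €108.69 = €11,698,304.70.
Operating income = contribution − fixed costs = €11,698,304.70 − €5,597,100 = €6,101,204.70. Interest = €1,082,100.00.
DOL = €11,698,304.70 ÷ €6,101,204.70 = 1.9174; DFL = €6,101,204.70 ÷ €5,019,104.70 = 1.2156.
Combined leverage = 1.9174 × 1.2156 = 2.3308.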